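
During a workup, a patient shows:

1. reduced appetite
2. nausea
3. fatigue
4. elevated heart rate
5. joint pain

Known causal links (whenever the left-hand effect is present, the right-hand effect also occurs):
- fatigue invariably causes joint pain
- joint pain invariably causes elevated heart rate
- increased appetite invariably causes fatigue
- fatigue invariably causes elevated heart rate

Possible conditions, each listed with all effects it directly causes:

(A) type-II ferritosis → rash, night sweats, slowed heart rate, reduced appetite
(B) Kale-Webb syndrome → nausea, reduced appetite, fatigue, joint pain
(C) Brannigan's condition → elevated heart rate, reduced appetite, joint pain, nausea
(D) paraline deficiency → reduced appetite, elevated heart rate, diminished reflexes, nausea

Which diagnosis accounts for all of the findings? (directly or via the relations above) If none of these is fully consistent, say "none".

For each candidate, compare predicted effects to what was observed:
(A) type-II ferritosis — fails on nausea, fatigue, elevated heart rate, joint pain (predicts slowed heart rate, not elevated heart rate)
(B) Kale-Webb syndrome — accounts for every observation (elevated heart rate through fatigue → elevated heart rate)
(C) Brannigan's condition — reduced appetite +; nausea +; fatigue -; elevated heart rate +; joint pain +
(D) paraline deficiency — reduced appetite +; nausea +; fatigue -; elevated heart rate +; joint pain -
(B) alone accounts for all the evidence.

B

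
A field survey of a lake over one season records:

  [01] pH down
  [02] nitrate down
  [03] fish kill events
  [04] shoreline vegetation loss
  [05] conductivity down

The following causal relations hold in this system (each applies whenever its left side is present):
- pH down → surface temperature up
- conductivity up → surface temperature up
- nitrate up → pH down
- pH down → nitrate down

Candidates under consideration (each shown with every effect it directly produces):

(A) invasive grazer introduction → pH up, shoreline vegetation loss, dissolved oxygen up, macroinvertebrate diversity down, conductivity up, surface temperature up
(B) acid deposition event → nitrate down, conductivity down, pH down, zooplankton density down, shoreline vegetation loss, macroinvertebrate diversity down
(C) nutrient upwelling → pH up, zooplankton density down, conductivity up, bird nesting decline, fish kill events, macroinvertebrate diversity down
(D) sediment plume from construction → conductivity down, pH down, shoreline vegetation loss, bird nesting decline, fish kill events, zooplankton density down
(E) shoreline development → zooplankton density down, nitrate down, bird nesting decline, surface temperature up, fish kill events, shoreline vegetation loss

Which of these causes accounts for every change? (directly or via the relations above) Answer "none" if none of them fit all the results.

Testing each hypothesis:
(A) invasive grazer introduction — pH down -; nitrate down -; fish kill events -; shoreline vegetation loss +; conductivity down -
(B) acid deposition event — pH down +; nitrate down +; fish kill events -; shoreline vegetation loss +; conductivity down +
(C) nutrient upwelling — pH down -; nitrate down -; fish kill events +; shoreline vegetation loss -; conductivity down -
(D) sediment plume from construction — pH down +; nitrate down + (via pH down → nitrate down); fish kill events +; shoreline vegetation loss +; conductivity down +
(E) shoreline development — does not account for pH down, conductivity down
(D) alone accounts for all the evidence.

D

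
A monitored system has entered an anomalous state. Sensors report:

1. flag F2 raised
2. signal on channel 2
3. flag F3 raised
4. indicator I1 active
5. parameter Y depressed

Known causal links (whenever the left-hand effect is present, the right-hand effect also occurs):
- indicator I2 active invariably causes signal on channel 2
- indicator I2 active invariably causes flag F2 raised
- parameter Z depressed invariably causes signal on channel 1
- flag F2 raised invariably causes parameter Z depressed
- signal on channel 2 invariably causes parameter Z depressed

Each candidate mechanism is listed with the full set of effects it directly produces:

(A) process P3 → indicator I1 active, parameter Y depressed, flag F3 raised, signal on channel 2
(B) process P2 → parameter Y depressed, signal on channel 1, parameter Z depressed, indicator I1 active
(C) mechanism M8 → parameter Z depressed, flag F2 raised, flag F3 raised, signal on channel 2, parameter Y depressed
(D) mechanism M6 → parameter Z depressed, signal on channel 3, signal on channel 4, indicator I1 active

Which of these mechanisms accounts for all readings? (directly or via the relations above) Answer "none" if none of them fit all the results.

none

Checking each candidate against the observations:
(A) process P3 — flag F2 raised miss; signal on channel 2 match; flag F3 raised match; indicator I1 active match; parameter Y depressed match
(B) process P2 — flag F2 raised miss; signal on channel 2 miss; flag F3 raised miss; indicator I1 active match; parameter Y depressed match
(C) mechanism M8 — does not account for indicator I1 active
(D) mechanism M6 — does not account for flag F2 raised, signal on channel 2, flag F3 raised, parameter Y depressed
Every candidate fails on at least one observation.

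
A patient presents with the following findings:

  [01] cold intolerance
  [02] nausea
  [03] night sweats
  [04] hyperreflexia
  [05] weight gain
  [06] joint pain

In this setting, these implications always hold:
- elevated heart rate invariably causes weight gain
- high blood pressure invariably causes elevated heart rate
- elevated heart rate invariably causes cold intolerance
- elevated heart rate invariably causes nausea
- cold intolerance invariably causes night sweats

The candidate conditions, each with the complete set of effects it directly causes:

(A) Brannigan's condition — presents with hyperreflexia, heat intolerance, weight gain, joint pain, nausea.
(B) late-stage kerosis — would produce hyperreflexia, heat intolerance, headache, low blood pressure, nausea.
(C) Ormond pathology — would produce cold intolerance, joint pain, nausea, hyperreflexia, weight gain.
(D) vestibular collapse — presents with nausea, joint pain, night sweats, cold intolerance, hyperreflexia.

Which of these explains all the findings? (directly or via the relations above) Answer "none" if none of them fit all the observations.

For each candidate, compare predicted effects to what was observed:
(A) Brannigan's condition — cold intolerance NO; nausea yes; night sweats NO; hyperreflexia yes; weight gain yes; joint pain yes
(B) late-stage kerosis — cold intolerance NO; nausea yes; night sweats NO; hyperreflexia yes; weight gain NO; joint pain NO
(C) Ormond pathology — cold intolerance yes; nausea yes; night sweats yes (by cold intolerance → night sweats); hyperreflexia yes; weight gain yes; joint pain yes
(D) vestibular collapse — cold intolerance yes; nausea yes; night sweats yes; hyperreflexia yes; weight gain NO; joint pain yes
Only (C) is consistent with every observation.

C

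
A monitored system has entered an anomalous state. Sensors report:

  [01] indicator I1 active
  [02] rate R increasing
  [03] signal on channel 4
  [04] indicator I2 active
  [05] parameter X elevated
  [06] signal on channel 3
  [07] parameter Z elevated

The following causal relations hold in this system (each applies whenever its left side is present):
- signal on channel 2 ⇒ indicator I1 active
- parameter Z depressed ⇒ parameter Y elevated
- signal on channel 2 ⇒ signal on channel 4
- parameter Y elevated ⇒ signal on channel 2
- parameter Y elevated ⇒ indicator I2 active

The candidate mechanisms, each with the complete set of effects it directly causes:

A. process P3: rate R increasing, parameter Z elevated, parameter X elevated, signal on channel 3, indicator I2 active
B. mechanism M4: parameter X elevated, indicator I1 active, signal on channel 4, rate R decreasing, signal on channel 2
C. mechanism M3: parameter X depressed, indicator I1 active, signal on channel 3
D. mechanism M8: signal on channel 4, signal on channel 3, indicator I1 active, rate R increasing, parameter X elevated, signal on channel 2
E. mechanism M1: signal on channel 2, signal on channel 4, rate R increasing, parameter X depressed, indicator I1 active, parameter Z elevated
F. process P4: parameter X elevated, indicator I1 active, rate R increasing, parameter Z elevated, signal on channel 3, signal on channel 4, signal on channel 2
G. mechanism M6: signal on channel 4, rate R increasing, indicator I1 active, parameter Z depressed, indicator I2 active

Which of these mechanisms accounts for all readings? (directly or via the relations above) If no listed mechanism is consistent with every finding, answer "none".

Checking each candidate against the observations:
(A) process P3 — indicator I1 active ✗; rate R increasing ✓; signal on channel 4 ✗; indicator I2 active ✓; parameter X elevated ✓; signal on channel 3 ✓; parameter Z elevated ✓
(B) mechanism M4 — indicator I1 active ✓; rate R increasing ✗; signal on channel 4 ✓; indicator I2 active ✗; parameter X elevated ✓; signal on channel 3 ✗; parameter Z elevated ✗
(C) mechanism M3 — fails on rate R increasing, signal on channel 4, indicator I2 active, parameter X elevated, parameter Z elevated (predicts parameter X depressed, not parameter X elevated)
(D) mechanism M8 — does not account for indicator I2 active, parameter Z elevated
(E) mechanism M1 — indicator I1 active ✓; rate R increasing ✓; signal on channel 4 ✓; indicator I2 active ✗; parameter X elevated ✗; signal on channel 3 ✗; parameter Z elevated ✓
(F) process P4 — does not account for indicator I2 active
(G) mechanism M6 — indicator I1 active ✓; rate R increasing ✓; signal on channel 4 ✓; indicator I2 active ✓; parameter X elevated ✗; signal on channel 3 ✗; parameter Z elevated ✗
No candidate is consistent with all observations.

none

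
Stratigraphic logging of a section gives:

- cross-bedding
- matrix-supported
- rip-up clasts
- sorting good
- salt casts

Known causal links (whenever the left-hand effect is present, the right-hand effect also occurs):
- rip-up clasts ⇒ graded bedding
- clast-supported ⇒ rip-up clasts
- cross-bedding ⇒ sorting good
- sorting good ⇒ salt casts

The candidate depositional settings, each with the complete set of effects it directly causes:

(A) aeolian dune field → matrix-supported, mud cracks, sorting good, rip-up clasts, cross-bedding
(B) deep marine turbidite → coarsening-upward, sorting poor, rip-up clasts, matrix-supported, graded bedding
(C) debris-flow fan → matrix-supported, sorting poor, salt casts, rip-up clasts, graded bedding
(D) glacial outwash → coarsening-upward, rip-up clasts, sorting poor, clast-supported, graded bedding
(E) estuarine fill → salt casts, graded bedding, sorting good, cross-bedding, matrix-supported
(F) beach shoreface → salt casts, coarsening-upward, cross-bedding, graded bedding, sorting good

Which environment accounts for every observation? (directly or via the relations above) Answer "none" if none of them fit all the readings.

A

For each candidate, compare predicted effects to what was observed:
(A) aeolian dune field — accounts for every observation (salt casts by sorting good → salt casts)
(B) deep marine turbidite — fails on cross-bedding, sorting good, salt casts (predicts sorting poor, not sorting good)
(C) debris-flow fan — cross-bedding miss; matrix-supported match; rip-up clasts match; sorting good miss; salt casts match
(D) glacial outwash — cross-bedding miss; matrix-supported miss; rip-up clasts match; sorting good miss; salt casts miss
(E) estuarine fill — does not account for rip-up clasts
(F) beach shoreface — cross-bedding match; matrix-supported miss; rip-up clasts miss; sorting good match; salt casts match
(A) alone accounts for all the evidence.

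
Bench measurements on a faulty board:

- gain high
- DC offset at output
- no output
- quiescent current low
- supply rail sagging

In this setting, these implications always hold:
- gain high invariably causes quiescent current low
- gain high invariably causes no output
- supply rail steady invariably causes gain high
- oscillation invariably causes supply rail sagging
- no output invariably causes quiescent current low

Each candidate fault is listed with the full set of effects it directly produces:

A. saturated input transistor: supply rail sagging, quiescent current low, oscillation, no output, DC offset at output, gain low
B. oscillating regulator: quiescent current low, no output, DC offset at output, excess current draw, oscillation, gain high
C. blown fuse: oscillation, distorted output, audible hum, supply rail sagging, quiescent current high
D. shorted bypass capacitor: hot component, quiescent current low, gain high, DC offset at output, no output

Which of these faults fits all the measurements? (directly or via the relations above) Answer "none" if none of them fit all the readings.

B

Checking each candidate against the observations:
(A) saturated input transistor — fails on gain high (predicts gain low, not gain high)
(B) oscillating regulator — gain high match; DC offset at output match; no output match; quiescent current low match; supply rail sagging match (through oscillation → supply rail sagging)
(C) blown fuse — gain high miss; DC offset at output miss; no output miss; quiescent current low miss; supply rail sagging match
(D) shorted bypass capacitor — gain high match; DC offset at output match; no output match; quiescent current low match; supply rail sagging miss
(B) alone accounts for all the evidence.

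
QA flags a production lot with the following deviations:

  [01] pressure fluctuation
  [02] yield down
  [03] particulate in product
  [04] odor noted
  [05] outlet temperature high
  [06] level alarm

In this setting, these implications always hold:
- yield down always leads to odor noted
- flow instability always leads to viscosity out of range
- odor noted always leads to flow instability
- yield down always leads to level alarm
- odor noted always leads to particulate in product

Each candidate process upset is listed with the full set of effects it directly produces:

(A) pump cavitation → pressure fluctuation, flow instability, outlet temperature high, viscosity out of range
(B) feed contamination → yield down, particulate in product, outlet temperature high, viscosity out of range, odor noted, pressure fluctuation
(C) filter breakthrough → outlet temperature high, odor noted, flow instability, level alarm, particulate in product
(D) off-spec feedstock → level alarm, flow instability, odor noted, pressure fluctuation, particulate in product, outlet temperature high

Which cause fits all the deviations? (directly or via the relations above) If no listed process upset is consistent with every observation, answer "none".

Checking each candidate against the observations:
(A) pump cavitation — does not account for yield down, particulate in product, odor noted, level alarm
(B) feed contamination — pressure fluctuation ✓; yield down ✓; particulate in product ✓; odor noted ✓; outlet temperature high ✓; level alarm ✓ (by yield down → level alarm)
(C) filter breakthrough — does not account for pressure fluctuation, yield down
(D) off-spec feedstock — pressure fluctuation ✓; yield down ✗; particulate in product ✓; odor noted ✓; outlet temperature high ✓; level alarm ✓
(B) alone accounts for all the evidence.

B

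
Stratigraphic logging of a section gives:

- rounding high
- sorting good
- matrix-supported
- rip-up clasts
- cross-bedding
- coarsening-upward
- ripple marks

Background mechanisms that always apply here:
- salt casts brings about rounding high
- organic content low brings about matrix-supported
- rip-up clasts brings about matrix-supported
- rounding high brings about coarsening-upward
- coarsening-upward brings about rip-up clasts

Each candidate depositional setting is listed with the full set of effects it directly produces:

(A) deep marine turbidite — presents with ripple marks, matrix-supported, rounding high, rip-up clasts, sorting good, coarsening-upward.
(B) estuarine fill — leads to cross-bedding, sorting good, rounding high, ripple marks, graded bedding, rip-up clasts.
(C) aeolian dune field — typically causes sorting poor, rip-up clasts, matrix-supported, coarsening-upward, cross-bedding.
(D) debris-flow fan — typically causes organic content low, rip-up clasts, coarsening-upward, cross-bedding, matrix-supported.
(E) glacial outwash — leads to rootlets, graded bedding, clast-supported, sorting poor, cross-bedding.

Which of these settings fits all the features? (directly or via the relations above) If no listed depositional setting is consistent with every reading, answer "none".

B

Per-candidate check:
(A) deep marine turbidite — does not account for cross-bedding
(B) estuarine fill — rounding high yes; sorting good yes; matrix-supported yes (via rip-up clasts → matrix-supported); rip-up clasts yes; cross-bedding yes; coarsening-upward yes (via rounding high → coarsening-upward); ripple marks yes
(C) aeolian dune field — fails on rounding high, sorting good, ripple marks (predicts sorting poor, not sorting good)
(D) debris-flow fan — does not account for rounding high, sorting good, ripple marks
(E) glacial outwash — fails on rounding high, sorting good, matrix-supported, rip-up clasts, coarsening-upward, ripple marks (predicts sorting poor, not sorting good; predicts clast-supported, not matrix-supported)
Only (B) is consistent with every observation.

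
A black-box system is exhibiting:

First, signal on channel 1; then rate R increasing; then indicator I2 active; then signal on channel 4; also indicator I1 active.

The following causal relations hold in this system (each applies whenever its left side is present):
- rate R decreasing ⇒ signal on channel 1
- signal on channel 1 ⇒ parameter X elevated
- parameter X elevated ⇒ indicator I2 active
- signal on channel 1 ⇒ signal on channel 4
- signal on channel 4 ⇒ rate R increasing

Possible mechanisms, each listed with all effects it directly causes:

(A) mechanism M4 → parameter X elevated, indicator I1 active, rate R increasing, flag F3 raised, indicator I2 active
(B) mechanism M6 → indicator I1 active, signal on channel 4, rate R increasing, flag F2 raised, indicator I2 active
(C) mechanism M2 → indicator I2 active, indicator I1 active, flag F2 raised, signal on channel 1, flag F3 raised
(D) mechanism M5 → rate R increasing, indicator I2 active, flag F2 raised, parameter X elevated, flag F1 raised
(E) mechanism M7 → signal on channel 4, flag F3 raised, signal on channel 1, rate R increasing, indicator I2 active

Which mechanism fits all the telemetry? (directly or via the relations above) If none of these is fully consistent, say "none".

C

Testing each hypothesis:
(A) mechanism M4 — signal on channel 1 NO; rate R increasing yes; indicator I2 active yes; signal on channel 4 NO; indicator I1 active yes
(B) mechanism M6 — signal on channel 1 NO; rate R increasing yes; indicator I2 active yes; signal on channel 4 yes; indicator I1 active yes
(C) mechanism M2 — accounts for every observation (rate R increasing through signal on channel 1 → signal on channel 4 → rate R increasing)
(D) mechanism M5 — signal on channel 1 NO; rate R increasing yes; indicator I2 active yes; signal on channel 4 NO; indicator I1 active NO
(E) mechanism M7 — does not account for indicator I1 active
(C) is the only candidate with no mismatches.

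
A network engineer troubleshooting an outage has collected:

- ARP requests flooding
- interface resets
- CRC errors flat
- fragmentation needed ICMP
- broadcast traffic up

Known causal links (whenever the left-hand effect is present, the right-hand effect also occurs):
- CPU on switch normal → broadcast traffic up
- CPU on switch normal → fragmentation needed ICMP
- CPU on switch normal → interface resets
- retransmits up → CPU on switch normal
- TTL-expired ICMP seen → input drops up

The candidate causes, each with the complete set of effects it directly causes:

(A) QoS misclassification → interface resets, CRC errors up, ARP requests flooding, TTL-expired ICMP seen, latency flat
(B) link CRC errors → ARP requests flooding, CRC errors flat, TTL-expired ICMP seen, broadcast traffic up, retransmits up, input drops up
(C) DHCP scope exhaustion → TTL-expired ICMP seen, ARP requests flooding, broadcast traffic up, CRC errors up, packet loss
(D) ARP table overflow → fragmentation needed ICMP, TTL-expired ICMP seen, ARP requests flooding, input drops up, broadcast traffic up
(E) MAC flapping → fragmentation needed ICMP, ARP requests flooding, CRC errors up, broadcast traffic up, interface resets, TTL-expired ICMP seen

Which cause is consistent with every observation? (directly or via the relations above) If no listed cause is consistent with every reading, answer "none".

B

Checking each candidate against the observations:
(A) QoS misclassification — fails on CRC errors flat, fragmentation needed ICMP, broadcast traffic up (predicts CRC errors up, not CRC errors flat)
(B) link CRC errors — accounts for every observation (interface resets by retransmits up → CPU on switch normal → interface resets)
(C) DHCP scope exhaustion — ARP requests flooding +; interface resets -; CRC errors flat -; fragmentation needed ICMP -; broadcast traffic up +
(D) ARP table overflow — does not account for interface resets, CRC errors flat
(E) MAC flapping — ARP requests flooding +; interface resets +; CRC errors flat -; fragmentation needed ICMP +; broadcast traffic up +
Only (B) is consistent with every observation.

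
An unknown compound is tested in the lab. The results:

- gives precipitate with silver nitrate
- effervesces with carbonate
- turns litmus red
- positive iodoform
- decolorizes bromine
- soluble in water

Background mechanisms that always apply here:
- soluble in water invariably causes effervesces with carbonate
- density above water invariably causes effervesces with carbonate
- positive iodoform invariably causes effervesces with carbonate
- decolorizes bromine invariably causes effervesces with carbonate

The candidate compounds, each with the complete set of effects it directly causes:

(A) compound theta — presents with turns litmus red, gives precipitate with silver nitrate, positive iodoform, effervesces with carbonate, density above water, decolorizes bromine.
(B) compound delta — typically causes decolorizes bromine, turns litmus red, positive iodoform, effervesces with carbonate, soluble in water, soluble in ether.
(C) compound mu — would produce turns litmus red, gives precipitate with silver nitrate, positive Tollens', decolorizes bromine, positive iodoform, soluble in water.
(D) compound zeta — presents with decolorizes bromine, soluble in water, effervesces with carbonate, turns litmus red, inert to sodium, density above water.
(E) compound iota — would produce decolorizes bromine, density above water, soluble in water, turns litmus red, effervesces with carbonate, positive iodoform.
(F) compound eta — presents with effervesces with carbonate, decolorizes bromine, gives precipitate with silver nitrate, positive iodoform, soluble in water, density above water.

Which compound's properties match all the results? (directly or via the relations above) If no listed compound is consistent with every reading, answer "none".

C

Checking each candidate against the observations:
(A) compound theta — does not account for soluble in water
(B) compound delta — does not account for gives precipitate with silver nitrate
(C) compound mu — accounts for every observation (effervesces with carbonate by positive iodoform → effervesces with carbonate)
(D) compound zeta — does not account for gives precipitate with silver nitrate, positive iodoform
(E) compound iota — gives precipitate with silver nitrate ✗; effervesces with carbonate ✓; turns litmus red ✓; positive iodoform ✓; decolorizes bromine ✓; soluble in water ✓
(F) compound eta — gives precipitate with silver nitrate ✓; effervesces with carbonate ✓; turns litmus red ✗; positive iodoform ✓; decolorizes bromine ✓; soluble in water ✓
Only (C) is consistent with every observation.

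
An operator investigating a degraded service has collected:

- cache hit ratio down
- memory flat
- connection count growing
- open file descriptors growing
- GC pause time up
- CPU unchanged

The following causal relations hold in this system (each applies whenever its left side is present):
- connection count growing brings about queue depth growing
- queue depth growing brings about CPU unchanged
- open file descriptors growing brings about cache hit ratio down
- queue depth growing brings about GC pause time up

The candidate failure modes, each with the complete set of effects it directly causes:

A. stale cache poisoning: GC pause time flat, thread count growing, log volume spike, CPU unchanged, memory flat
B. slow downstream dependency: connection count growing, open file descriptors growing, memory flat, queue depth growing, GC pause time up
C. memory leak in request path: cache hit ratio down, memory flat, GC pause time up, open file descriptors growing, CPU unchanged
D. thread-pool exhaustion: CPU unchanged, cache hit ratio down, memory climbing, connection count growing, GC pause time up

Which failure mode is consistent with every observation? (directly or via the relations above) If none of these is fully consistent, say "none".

Checking each candidate against the observations:
(A) stale cache poisoning — cache hit ratio down NO; memory flat yes; connection count growing NO; open file descriptors growing NO; GC pause time up NO; CPU unchanged yes
(B) slow downstream dependency — accounts for every observation (cache hit ratio down by open file descriptors growing → cache hit ratio down)
(C) memory leak in request path — cache hit ratio down yes; memory flat yes; connection count growing NO; open file descriptors growing yes; GC pause time up yes; CPU unchanged yes
(D) thread-pool exhaustion — fails on memory flat, open file descriptors growing (predicts memory climbing, not memory flat)
(B) alone accounts for all the evidence.

B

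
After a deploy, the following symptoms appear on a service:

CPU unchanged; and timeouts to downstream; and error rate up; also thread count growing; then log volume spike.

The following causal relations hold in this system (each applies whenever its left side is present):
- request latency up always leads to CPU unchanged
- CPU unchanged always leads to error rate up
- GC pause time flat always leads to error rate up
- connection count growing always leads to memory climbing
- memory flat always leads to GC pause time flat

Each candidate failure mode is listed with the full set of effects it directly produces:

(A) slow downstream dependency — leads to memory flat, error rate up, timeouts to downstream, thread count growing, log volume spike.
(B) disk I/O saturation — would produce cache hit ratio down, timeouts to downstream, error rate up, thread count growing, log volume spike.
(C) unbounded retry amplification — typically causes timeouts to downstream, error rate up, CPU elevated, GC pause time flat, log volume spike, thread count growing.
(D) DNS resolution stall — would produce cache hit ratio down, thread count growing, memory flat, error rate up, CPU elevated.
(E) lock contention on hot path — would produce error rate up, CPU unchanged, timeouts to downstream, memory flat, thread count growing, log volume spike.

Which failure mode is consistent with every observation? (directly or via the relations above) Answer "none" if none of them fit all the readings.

Checking each candidate against the observations:
(A) slow downstream dependency — CPU unchanged miss; timeouts to downstream match; error rate up match; thread count growing match; log volume spike match
(B) disk I/O saturation — does not account for CPU unchanged
(C) unbounded retry amplification — fails on CPU unchanged (predicts CPU elevated, not CPU unchanged)
(D) DNS resolution stall — CPU unchanged miss; timeouts to downstream miss; error rate up match; thread count growing match; log volume spike miss
(E) lock contention on hot path — CPU unchanged match; timeouts to downstream match; error rate up match; thread count growing match; log volume spike match
(E) alone accounts for all the evidence.

E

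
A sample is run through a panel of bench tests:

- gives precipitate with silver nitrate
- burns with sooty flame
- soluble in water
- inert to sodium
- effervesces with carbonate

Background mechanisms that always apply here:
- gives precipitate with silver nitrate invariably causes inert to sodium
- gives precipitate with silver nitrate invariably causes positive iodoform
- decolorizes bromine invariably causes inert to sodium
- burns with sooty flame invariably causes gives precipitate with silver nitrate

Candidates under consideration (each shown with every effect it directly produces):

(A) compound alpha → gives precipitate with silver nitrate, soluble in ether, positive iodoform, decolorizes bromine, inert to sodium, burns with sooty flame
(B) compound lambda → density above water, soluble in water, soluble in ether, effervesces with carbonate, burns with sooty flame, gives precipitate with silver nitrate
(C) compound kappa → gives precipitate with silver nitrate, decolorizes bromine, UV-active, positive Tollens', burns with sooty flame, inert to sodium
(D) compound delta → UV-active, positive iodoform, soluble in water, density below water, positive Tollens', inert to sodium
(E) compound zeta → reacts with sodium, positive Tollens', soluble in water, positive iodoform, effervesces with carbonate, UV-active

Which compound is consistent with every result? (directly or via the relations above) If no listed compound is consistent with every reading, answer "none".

For each candidate, compare predicted effects to what was observed:
(A) compound alpha — gives precipitate with silver nitrate ✓; burns with sooty flame ✓; soluble in water ✗; inert to sodium ✓; effervesces with carbonate ✗
(B) compound lambda — gives precipitate with silver nitrate ✓; burns with sooty flame ✓; soluble in water ✓; inert to sodium ✓ (through gives precipitate with silver nitrate → inert to sodium); effervesces with carbonate ✓
(C) compound kappa — gives precipitate with silver nitrate ✓; burns with sooty flame ✓; soluble in water ✗; inert to sodium ✓; effervesces with carbonate ✗
(D) compound delta — does not account for gives precipitate with silver nitrate, burns with sooty flame, effervesces with carbonate
(E) compound zeta — gives precipitate with silver nitrate ✗; burns with sooty flame ✗; soluble in water ✓; inert to sodium ✗; effervesces with carbonate ✓
Only (B) is consistent with every observation.

B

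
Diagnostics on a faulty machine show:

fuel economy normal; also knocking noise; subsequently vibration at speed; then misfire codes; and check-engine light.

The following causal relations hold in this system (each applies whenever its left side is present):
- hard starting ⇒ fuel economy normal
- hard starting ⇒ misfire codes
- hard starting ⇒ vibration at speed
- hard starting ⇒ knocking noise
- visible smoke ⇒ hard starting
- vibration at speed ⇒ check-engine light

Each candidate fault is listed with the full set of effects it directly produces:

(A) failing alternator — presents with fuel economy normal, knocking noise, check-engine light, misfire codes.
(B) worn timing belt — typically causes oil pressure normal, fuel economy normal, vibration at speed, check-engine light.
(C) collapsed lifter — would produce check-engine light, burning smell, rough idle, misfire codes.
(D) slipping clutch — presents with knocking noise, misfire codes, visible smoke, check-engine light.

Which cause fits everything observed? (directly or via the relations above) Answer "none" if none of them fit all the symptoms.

D

Testing each hypothesis:
(A) failing alternator — fuel economy normal yes; knocking noise yes; vibration at speed NO; misfire codes yes; check-engine light yes
(B) worn timing belt — fuel economy normal yes; knocking noise NO; vibration at speed yes; misfire codes NO; check-engine light yes
(C) collapsed lifter — fuel economy normal NO; knocking noise NO; vibration at speed NO; misfire codes yes; check-engine light yes
(D) slipping clutch — fuel economy normal yes (through visible smoke → hard starting → fuel economy normal); knocking noise yes; vibration at speed yes (through visible smoke → hard starting → vibration at speed); misfire codes yes; check-engine light yes
(D) is the only candidate with no mismatches.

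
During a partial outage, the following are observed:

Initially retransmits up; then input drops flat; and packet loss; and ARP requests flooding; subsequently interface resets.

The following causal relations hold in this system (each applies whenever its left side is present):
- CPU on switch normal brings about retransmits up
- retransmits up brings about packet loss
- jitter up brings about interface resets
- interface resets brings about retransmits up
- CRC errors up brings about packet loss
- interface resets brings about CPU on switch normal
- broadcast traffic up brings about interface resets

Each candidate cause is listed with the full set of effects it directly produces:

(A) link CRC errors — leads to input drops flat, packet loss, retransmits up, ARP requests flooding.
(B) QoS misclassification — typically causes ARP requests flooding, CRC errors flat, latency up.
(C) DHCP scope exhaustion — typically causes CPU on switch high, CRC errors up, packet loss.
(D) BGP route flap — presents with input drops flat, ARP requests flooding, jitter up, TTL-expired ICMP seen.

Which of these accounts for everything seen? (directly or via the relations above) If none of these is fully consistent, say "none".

D

Per-candidate check:
(A) link CRC errors — retransmits up ✓; input drops flat ✓; packet loss ✓; ARP requests flooding ✓; interface resets ✗
(B) QoS misclassification — retransmits up ✗; input drops flat ✗; packet loss ✗; ARP requests flooding ✓; interface resets ✗
(C) DHCP scope exhaustion — does not account for retransmits up, input drops flat, ARP requests flooding, interface resets
(D) BGP route flap — retransmits up ✓ (through jitter up → interface resets → retransmits up); input drops flat ✓; packet loss ✓ (through jitter up → interface resets → retransmits up → packet loss); ARP requests flooding ✓; interface resets ✓ (through jitter up → interface resets)
(D) is the only candidate with no mismatches.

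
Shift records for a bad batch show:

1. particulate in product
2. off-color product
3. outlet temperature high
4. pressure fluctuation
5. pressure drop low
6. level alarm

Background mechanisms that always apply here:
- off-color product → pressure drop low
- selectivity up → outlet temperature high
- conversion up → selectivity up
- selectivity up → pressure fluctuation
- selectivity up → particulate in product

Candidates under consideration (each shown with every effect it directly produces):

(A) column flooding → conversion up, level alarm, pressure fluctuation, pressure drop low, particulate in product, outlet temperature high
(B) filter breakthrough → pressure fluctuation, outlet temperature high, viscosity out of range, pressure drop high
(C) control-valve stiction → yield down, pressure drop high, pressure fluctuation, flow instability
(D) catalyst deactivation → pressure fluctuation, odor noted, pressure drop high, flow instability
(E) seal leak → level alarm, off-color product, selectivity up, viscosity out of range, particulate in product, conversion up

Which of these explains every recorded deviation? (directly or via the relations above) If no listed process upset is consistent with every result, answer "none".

For each candidate, compare predicted effects to what was observed:
(A) column flooding — does not account for off-color product
(B) filter breakthrough — particulate in product miss; off-color product miss; outlet temperature high match; pressure fluctuation match; pressure drop low miss; level alarm miss
(C) control-valve stiction — fails on particulate in product, off-color product, outlet temperature high, pressure drop low, level alarm (predicts pressure drop high, not pressure drop low)
(D) catalyst deactivation — particulate in product miss; off-color product miss; outlet temperature high miss; pressure fluctuation match; pressure drop low miss; level alarm miss
(E) seal leak — particulate in product match; off-color product match; outlet temperature high match (via selectivity up → outlet temperature high); pressure fluctuation match (via selectivity up → pressure fluctuation); pressure drop low match (via off-color product → pressure drop low); level alarm match
(E) alone accounts for all the evidence.

E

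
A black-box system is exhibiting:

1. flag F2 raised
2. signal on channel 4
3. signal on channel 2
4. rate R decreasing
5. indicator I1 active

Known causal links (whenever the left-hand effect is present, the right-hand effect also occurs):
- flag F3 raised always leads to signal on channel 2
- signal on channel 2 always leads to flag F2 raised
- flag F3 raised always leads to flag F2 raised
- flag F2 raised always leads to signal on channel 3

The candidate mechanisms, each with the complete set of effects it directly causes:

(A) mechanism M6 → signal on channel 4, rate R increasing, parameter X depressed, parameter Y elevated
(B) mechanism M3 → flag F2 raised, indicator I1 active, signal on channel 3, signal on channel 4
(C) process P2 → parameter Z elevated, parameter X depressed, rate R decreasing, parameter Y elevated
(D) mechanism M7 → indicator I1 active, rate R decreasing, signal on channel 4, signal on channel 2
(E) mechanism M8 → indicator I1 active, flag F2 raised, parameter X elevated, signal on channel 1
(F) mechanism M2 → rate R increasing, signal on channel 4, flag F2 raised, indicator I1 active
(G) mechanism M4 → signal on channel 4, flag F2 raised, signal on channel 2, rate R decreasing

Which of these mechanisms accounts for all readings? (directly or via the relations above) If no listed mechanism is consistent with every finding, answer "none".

Per-candidate check:
(A) mechanism M6 — fails on flag F2 raised, signal on channel 2, rate R decreasing, indicator I1 active (predicts rate R increasing, not rate R decreasing)
(B) mechanism M3 — does not account for signal on channel 2, rate R decreasing
(C) process P2 — does not account for flag F2 raised, signal on channel 4, signal on channel 2, indicator I1 active
(D) mechanism M7 — flag F2 raised ✓ (through signal on channel 2 → flag F2 raised); signal on channel 4 ✓; signal on channel 2 ✓; rate R decreasing ✓; indicator I1 active ✓
(E) mechanism M8 — does not account for signal on channel 4, signal on channel 2, rate R decreasing
(F) mechanism M2 — flag F2 raised ✓; signal on channel 4 ✓; signal on channel 2 ✗; rate R decreasing ✗; indicator I1 active ✓
(G) mechanism M4 — does not account for indicator I1 active
(D) is the only candidate with no mismatches.

D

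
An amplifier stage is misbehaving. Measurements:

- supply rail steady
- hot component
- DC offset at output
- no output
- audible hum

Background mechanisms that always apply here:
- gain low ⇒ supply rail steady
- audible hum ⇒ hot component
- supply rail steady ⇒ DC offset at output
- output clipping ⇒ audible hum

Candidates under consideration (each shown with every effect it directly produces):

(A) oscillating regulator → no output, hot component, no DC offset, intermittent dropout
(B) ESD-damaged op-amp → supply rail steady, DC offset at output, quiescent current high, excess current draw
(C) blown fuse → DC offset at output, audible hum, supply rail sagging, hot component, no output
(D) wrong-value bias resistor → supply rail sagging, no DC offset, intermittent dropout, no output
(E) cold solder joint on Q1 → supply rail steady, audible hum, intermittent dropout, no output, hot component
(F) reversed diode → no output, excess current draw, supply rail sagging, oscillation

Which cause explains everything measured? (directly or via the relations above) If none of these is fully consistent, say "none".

E

For each candidate, compare predicted effects to what was observed:
(A) oscillating regulator — supply rail steady ✗; hot component ✓; DC offset at output ✗; no output ✓; audible hum ✗
(B) ESD-damaged op-amp — supply rail steady ✓; hot component ✗; DC offset at output ✓; no output ✗; audible hum ✗
(C) blown fuse — fails on supply rail steady (predicts supply rail sagging, not supply rail steady)
(D) wrong-value bias resistor — supply rail steady ✗; hot component ✗; DC offset at output ✗; no output ✓; audible hum ✗
(E) cold solder joint on Q1 — supply rail steady ✓; hot component ✓; DC offset at output ✓ (via supply rail steady → DC offset at output); no output ✓; audible hum ✓
(F) reversed diode — fails on supply rail steady, hot component, DC offset at output, audible hum (predicts supply rail sagging, not supply rail steady)
(E) alone accounts for all the evidence.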